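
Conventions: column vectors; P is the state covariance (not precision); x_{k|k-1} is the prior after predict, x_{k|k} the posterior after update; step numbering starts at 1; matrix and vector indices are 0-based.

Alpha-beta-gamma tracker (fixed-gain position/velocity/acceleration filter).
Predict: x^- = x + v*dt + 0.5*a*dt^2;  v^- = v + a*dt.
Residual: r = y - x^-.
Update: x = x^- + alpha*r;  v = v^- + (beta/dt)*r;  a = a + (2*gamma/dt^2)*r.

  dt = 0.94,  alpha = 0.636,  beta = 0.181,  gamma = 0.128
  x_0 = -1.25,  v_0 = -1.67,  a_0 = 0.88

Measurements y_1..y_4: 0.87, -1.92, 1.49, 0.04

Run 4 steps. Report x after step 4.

x_post = 1.4990

step 1: x_pred=-2.4310  r=3.3010  x^+=-0.3316  v^+=-0.2072  a^+=1.8364
step 2: x_pred=0.2850  r=-2.2050  x^+=-1.1174  v^+=1.0944  a^+=1.1975
step 3: x_pred=0.4405  r=1.0495  x^+=1.1080  v^+=2.4222  a^+=1.5016
step 4: x_pred=4.0483  r=-4.0083  x^+=1.4990  v^+=3.0619  a^+=0.3403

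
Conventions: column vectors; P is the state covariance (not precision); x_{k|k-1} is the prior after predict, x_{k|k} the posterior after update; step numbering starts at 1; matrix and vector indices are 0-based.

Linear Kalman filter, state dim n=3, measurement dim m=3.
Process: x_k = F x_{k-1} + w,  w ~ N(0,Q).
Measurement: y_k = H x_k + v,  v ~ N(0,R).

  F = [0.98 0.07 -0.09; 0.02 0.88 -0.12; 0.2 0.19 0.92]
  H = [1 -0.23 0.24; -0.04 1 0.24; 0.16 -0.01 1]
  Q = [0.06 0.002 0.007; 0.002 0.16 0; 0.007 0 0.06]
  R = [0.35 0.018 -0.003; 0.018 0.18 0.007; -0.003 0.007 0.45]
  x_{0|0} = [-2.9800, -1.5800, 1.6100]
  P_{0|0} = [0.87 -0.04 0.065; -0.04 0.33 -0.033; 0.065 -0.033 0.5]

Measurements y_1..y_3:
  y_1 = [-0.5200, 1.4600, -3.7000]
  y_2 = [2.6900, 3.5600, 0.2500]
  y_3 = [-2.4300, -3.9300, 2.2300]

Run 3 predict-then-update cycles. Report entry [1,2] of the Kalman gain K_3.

step 1: x^-=[-3.1759, -1.6432, 0.5850]  P^-=[0.8847 0.0054 0.1884; 0.0054 0.4283 -0.0301; 0.1884 -0.0301 0.5393]  S=[1.3797 -0.0416 0.4713; -0.0416 0.6223 0.0970; 0.4713 0.0970 1.0728]  K=[0.6733 0.0685 0.0055; -0.0237 0.6877 -0.0830; 0.0689 0.0751 0.4940]  nu=[2.1376, 2.8358, -3.7933]  x^+=[-1.5632, 0.5714, -0.9286]  P^+=[0.2566 0.0443 -0.0397; 0.0443 0.1337 -0.0382; -0.0397 -0.0382 0.2286]
step 2: x^-=[-1.4084, 0.5830, -1.0584]  P^-=[0.3225 0.0641 0.0121; 0.0641 0.2768 -0.0237; 0.0121 -0.0237 0.2440]  S=[0.6801 0.0186 0.1229; 0.0186 0.4546 0.0473; 0.1229 0.0473 0.7064]  K=[0.4533 0.1001 0.0037; -0.0131 0.5975 -0.0607; 0.0500 0.0384 0.3372]  nu=[4.4865, 3.1747, 1.5395]  x^+=[0.9490, 2.3276, -0.1932]  P^+=[0.1760 0.0397 -0.0267; 0.0397 0.1153 -0.0283; -0.0267 -0.0283 0.1558]
step 3: x^-=[1.1103, 2.0905, 0.4543]  P^-=[0.2414 0.0542 0.0131; 0.0542 0.2591 -0.0122; 0.0131 -0.0122 0.1864]  S=[0.5985 0.0149 0.0949; 0.0149 0.4398 0.0441; 0.0949 0.0441 0.6469]  K=[0.3827 0.0937 0.0166; -0.0212 0.5829 -0.0461; 0.0558 0.0427 0.2805]  nu=[-3.1685, -6.0851, 1.6189]  x^+=[-0.6458, -1.4640, 0.4715]  P^+=[0.1472 0.0337 -0.0162; 0.0337 0.1106 -0.0209; -0.0162 -0.0209 0.1287]

K[1,2] = -0.0461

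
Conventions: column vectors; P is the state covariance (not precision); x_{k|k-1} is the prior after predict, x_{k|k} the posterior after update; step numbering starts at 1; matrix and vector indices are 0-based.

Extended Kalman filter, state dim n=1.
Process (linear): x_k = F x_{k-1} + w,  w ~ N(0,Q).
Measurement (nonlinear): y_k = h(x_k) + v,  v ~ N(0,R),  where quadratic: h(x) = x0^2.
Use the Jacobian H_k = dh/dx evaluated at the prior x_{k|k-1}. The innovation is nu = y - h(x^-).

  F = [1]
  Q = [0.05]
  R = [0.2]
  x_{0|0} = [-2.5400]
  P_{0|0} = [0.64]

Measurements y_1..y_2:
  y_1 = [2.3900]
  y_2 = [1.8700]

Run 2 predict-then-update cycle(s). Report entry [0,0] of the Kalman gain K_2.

step 1: x^-=[-2.5400]  P^-=[0.6900]  H_jac=[-5.0800]  S=[18.0064]  K=[-0.1947]  nu=[-4.0616]  x^+=[-1.7494]  P^+=[0.0077]
step 2: x^-=[-1.7494]  P^-=[0.0577]  H_jac=[-3.4987]  S=[0.9059]  K=[-0.2227]  nu=[-1.1902]  x^+=[-1.4843]  P^+=[0.0127]

K[0,0] = -0.2227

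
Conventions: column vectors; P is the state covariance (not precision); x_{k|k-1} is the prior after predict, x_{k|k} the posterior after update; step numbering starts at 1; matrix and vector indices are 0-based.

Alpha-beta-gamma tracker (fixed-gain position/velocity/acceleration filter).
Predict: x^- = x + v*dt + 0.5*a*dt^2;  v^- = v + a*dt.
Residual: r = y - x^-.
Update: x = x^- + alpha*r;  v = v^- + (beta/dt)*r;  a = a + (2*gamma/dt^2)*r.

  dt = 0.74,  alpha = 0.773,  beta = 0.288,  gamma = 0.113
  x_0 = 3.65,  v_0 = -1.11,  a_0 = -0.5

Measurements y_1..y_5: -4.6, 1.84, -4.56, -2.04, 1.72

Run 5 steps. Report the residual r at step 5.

step 1: x_pred=2.6917  r=-7.2917  x^+=-2.9448  v^+=-4.3179  a^+=-3.5094
step 2: x_pred=-7.1009  r=8.9409  x^+=-0.1896  v^+=-3.4351  a^+=0.1806
step 3: x_pred=-2.6821  r=-1.8779  x^+=-4.1337  v^+=-4.0323  a^+=-0.5944
step 4: x_pred=-7.2804  r=5.2404  x^+=-3.2296  v^+=-2.4327  a^+=1.5683
step 5: x_pred=-4.6003  r=6.3203  x^+=0.2853  v^+=1.1877  a^+=4.1768

resid = 6.3203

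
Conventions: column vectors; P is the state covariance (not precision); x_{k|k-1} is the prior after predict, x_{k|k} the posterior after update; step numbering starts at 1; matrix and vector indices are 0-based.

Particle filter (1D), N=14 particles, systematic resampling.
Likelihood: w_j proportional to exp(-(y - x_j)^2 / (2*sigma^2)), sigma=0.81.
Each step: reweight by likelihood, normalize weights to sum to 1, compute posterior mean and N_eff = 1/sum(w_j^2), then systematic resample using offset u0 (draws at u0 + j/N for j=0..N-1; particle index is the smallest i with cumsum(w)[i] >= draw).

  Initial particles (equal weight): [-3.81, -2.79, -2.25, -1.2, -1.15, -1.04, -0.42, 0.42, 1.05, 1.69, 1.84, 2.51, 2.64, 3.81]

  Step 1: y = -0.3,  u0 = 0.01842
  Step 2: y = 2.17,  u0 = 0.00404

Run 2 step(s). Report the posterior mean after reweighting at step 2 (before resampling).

step 1: w=[0.0000, 0.0023, 0.0144, 0.1407, 0.1504, 0.1718, 0.2580, 0.1757, 0.0650, 0.0128, 0.0080, 0.0006, 0.0004, 0.0000]  mean=-0.4869  Neff=5.7468  idx=[3, 3, 4, 4, 4, 5, 5, 6, 6, 6, 6, 7, 7, 8]
step 2: w=[0.0003, 0.0003, 0.0004, 0.0004, 0.0004, 0.0006, 0.0006, 0.0100, 0.0100, 0.0100, 0.0100, 0.1604, 0.1604, 0.6363]  mean=0.7828  Neff=2.1894  idx=[7, 11, 11, 12, 12, 12, 13, 13, 13, 13, 13, 13, 13, 13]

post_mean = 0.7828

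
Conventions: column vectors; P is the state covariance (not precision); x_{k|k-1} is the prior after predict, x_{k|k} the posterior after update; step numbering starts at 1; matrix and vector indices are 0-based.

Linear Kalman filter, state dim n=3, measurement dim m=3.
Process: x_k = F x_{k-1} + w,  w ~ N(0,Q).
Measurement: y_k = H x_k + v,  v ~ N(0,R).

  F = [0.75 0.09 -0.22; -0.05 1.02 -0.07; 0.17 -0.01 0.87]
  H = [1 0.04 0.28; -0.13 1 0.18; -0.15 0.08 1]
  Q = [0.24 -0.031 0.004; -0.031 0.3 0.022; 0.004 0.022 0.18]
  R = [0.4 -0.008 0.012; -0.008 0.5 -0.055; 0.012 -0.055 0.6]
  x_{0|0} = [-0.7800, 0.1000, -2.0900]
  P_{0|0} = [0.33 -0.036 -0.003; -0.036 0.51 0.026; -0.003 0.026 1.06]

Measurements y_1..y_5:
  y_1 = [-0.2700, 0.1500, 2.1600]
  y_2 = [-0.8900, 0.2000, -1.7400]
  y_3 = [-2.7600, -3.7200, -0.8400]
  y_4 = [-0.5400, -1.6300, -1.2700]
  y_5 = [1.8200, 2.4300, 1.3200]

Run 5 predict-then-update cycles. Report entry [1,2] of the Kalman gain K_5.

K[1,2] = -0.0090

step 1: x^-=[-0.1162, 0.2873, -1.9519]  P^-=[0.4762 -0.0135 -0.1573; -0.0135 0.8366 -0.0336; -0.1573 -0.0336 0.9907]  S=[0.8652 -0.0322 0.0669; -0.0322 1.3755 0.1923; 0.0669 0.1923 1.6489]  K=[0.5092 -0.0418 -0.1551; 0.0390 0.6132 -0.0517; 0.0919 0.0376 0.6054]  nu=[0.3812, 0.1989, 4.0715]  x^+=[-0.5620, 0.2139, 0.5554]  P^+=[0.2164 0.0214 -0.0539; 0.0214 0.3276 -0.0873; -0.0539 -0.0873 0.3612]
step 2: x^-=[-0.5245, 0.2073, 0.3855]  P^-=[0.4060 0.0352 -0.0779; 0.0352 0.6531 -0.0760; -0.0779 -0.0760 0.4451]  S=[0.7995 -0.0102 0.0011; -0.0102 1.1415 0.0148; 0.0011 0.0148 1.0688]  K=[0.4822 -0.0217 -0.1274; 0.0572 0.5571 -0.0349; 0.0542 0.0075 0.4216]  nu=[-0.4818, -0.1449, -2.2208]  x^+=[-0.4707, 0.1765, -0.5779]  P^+=[0.2020 0.0260 -0.0412; 0.0260 0.2961 -0.0707; -0.0412 -0.0707 0.2526]
step 3: x^-=[-0.2100, 0.2441, -0.5846]  P^-=[0.3882 0.0303 -0.0497; 0.0303 0.6170 -0.0541; -0.0497 -0.0541 0.3660]  S=[0.7912 -0.0079 0.0095; -0.0079 1.1104 0.0159; 0.0095 0.0159 0.9843]  K=[0.4757 -0.0213 -0.1114; 0.0560 0.5440 -0.0188; 0.0596 0.0115 0.3743]  nu=[-2.3961, -3.8862, -0.3065]  x^+=[-1.2329, -1.9983, -0.8868]  P^+=[0.1972 0.0231 -0.0323; 0.0231 0.2864 -0.0599; -0.0323 -0.0599 0.2246]
step 4: x^-=[-0.9095, -1.9146, -0.9611]  P^-=[0.3803 0.0241 -0.0386; 0.0241 0.6055 -0.0437; -0.0386 -0.0437 0.3472]  S=[0.7878 -0.0098 0.0162; -0.0098 1.1030 0.0212; 0.0162 0.0212 0.9636]  K=[0.4721 -0.0230 -0.1047; 0.0528 0.5397 -0.0116; 0.0650 0.0152 0.3612]  nu=[0.7152, 0.3393, -0.2921]  x^+=[-0.5491, -1.6903, -1.0150]  P^+=[0.1948 0.0209 -0.0283; 0.0209 0.2828 -0.0555; -0.0283 -0.0555 0.2169]
step 5: x^-=[-0.3406, -1.6256, -0.9595]  P^-=[0.3767 0.0209 -0.0346; 0.0209 0.6013 -0.0398; -0.0346 -0.0398 0.3423]  S=[0.7859 -0.0113 0.0191; -0.0113 1.1007 0.0238; 0.0191 0.0238 0.9582]  K=[0.4702 -0.0242 -0.1022; 0.0509 0.5381 -0.0090; 0.0674 0.0169 0.3576]  nu=[2.4943, 4.1840, 2.3585]  x^+=[0.4902, 0.7316, 0.1225]  P^+=[0.1938 0.0198 -0.0269; 0.0198 0.2814 -0.0539; -0.0269 -0.0539 0.2147]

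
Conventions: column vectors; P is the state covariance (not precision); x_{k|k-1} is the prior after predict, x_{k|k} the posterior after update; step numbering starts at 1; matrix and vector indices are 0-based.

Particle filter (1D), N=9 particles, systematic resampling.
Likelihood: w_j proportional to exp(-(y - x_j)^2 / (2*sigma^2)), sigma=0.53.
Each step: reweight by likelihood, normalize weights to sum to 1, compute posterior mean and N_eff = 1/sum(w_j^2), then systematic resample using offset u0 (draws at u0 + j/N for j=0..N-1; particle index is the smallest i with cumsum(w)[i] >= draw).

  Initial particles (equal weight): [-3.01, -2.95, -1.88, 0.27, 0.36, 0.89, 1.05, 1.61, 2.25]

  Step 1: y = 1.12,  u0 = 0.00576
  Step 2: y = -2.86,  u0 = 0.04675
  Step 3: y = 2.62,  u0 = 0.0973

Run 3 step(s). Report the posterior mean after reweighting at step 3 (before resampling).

post_mean = 0.3037

step 1: w=[0.0000, 0.0000, 0.0000, 0.0840, 0.1087, 0.2766, 0.3012, 0.1982, 0.0313]  mean=1.0138  Neff=4.4175  idx=[3, 4, 5, 5, 5, 6, 6, 7, 7]
step 2: w=[0.7336, 0.2652, 0.0004, 0.0004, 0.0004, 0.0000, 0.0000, 0.0000, 0.0000]  mean=0.2946  Neff=1.6435  idx=[0, 0, 0, 0, 0, 0, 0, 1, 1]
step 3: w=[0.0894, 0.0894, 0.0894, 0.0894, 0.0894, 0.0894, 0.0894, 0.1871, 0.1871]  mean=0.3037  Neff=7.9391  idx=[1, 2, 3, 4, 6, 7, 7, 8, 8]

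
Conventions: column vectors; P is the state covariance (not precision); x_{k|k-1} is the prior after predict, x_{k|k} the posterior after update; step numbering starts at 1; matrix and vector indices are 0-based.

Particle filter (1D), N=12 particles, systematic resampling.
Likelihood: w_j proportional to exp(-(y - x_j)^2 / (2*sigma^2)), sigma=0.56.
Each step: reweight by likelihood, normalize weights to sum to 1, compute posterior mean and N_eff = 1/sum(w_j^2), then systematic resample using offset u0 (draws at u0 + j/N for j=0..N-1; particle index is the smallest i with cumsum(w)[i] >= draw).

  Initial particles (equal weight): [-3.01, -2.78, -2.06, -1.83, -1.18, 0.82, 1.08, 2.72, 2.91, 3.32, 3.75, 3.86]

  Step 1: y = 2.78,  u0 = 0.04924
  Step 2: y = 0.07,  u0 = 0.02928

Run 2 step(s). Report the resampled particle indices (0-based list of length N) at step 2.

resampled_idx = [0, 0, 0, 1, 1, 2, 2, 2, 3, 3, 4, 6]

step 1: w=[0.0000, 0.0000, 0.0000, 0.0000, 0.0000, 0.0007, 0.0033, 0.3329, 0.3259, 0.2103, 0.0747, 0.0521]  mean=3.0376  Neff=3.7097  idx=[7, 7, 7, 7, 8, 8, 8, 8, 9, 9, 10, 11]
step 2: w=[0.2098, 0.2098, 0.2098, 0.2098, 0.0398, 0.0398, 0.0398, 0.0398, 0.0007, 0.0007, 0.0000, 0.0000]  mean=2.7511  Neff=5.4801  idx=[0, 0, 0, 1, 1, 2, 2, 2, 3, 3, 4, 6]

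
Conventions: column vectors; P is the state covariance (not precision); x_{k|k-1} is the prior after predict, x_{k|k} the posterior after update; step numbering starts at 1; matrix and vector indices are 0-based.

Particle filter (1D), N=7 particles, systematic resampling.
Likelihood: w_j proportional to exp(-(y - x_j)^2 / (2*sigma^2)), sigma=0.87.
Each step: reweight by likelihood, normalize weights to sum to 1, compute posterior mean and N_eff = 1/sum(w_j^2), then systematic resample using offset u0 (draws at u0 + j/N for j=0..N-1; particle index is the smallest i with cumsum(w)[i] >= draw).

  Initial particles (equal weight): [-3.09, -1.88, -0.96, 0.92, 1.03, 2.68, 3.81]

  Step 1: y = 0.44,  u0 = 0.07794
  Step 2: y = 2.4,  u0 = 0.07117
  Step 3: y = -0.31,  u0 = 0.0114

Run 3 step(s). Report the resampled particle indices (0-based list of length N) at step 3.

step 1: w=[0.0001, 0.0143, 0.1375, 0.4309, 0.3987, 0.0182, 0.0003]  mean=0.6977  Neff=2.7470  idx=[2, 3, 3, 3, 4, 4, 4]
step 2: w=[0.0004, 0.1494, 0.1494, 0.1494, 0.1838, 0.1838, 0.1838]  mean=0.9800  Neff=5.9411  idx=[1, 2, 3, 4, 5, 5, 6]
step 3: w=[0.1583, 0.1583, 0.1583, 0.1313, 0.1313, 0.1313, 0.1313]  mean=0.9778  Neff=6.9395  idx=[0, 0, 1, 2, 3, 4, 5]

resampled_idx = [0, 0, 1, 2, 3, 4, 5]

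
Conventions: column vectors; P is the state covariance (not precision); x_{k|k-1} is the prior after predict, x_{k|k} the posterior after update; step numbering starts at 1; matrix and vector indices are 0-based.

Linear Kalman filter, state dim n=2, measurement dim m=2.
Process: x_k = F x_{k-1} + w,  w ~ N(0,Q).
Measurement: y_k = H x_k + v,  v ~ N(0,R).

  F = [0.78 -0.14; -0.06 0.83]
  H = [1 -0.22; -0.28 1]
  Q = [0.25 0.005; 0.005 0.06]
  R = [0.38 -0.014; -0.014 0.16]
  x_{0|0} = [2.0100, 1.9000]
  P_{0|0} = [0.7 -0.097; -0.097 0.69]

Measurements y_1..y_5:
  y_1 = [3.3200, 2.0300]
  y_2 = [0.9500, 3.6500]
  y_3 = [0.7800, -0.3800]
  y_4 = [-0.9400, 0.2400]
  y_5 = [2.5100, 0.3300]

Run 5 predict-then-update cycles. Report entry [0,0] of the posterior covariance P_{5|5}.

P_post[0,0] = 0.1821

step 1: x^-=[1.3018, 1.4564]  P^-=[0.7106 -0.1716; -0.1716 0.5475]  S=[1.1926 -0.5155; -0.5155 0.8593]  K=[0.5956 -0.0739; 0.0739 0.7374]  nu=[2.3386, 0.9381]  x^+=[2.6253, 2.3211]  P^+=[0.2375 0.0464; 0.0464 0.1299]
step 2: x^-=[1.7228, 1.7690]  P^-=[0.3869 0.0092; 0.0092 0.1457]  S=[0.7700 -0.1447; -0.1447 0.3309]  K=[0.4833 -0.0884; 0.0562 0.4572]  nu=[-0.3836, 2.3634]  x^+=[1.3285, 2.8279]  P^+=[0.1921 0.0329; 0.0329 0.0816]
step 3: x^-=[0.6403, 2.2675]  P^-=[0.3613 0.0081; 0.0081 0.1136]  S=[0.7432 -0.1316; -0.1316 0.2974]  K=[0.4647 -0.1073; 0.0472 0.3953]  nu=[0.6385, -2.4682]  x^+=[1.2020, 1.3220]  P^+=[0.1842 0.0279; 0.0279 0.0704]
step 4: x^-=[0.7525, 1.0251]  P^-=[0.3574 0.0065; 0.0065 0.1064]  S=[0.7397 -0.1306; -0.1306 0.2908]  K=[0.4610 -0.1148; 0.0441 0.3794]  nu=[-1.4670, -0.5744]  x^+=[0.1422, 0.7425]  P^+=[0.1826 0.0263; 0.0263 0.0675]
step 5: x^-=[0.0070, 0.6077]  P^-=[0.3566 0.0059; 0.0059 0.1045]  S=[0.7391 -0.1306; -0.1306 0.2892]  K=[0.4601 -0.1172; 0.0431 0.3752]  nu=[2.6367, -0.2757]  x^+=[1.2524, 0.6180]  P^+=[0.1821 0.0258; 0.0258 0.0667]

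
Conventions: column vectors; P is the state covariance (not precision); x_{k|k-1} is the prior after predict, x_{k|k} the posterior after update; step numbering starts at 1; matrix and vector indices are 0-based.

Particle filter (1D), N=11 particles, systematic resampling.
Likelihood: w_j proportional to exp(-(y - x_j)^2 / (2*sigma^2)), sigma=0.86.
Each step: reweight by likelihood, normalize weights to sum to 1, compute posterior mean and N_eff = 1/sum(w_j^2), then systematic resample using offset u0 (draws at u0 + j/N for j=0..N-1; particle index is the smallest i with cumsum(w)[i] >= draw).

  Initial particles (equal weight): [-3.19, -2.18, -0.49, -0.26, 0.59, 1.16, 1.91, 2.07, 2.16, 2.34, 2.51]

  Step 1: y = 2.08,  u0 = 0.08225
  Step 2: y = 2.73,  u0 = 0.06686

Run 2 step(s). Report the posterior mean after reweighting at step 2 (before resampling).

step 1: w=[0.0000, 0.0000, 0.0020, 0.0044, 0.0395, 0.1001, 0.1740, 0.1774, 0.1766, 0.1695, 0.1565]  mean=2.0077  Neff=6.3395  idx=[5, 6, 6, 7, 7, 8, 8, 9, 9, 10, 10]
step 2: w=[0.0228, 0.0765, 0.0765, 0.0898, 0.0898, 0.0968, 0.0968, 0.1088, 0.1088, 0.1167, 0.1167]  mean=2.2036  Neff=10.2036  idx=[1, 2, 3, 4, 5, 6, 7, 8, 9, 10, 10]

post_mean = 2.2036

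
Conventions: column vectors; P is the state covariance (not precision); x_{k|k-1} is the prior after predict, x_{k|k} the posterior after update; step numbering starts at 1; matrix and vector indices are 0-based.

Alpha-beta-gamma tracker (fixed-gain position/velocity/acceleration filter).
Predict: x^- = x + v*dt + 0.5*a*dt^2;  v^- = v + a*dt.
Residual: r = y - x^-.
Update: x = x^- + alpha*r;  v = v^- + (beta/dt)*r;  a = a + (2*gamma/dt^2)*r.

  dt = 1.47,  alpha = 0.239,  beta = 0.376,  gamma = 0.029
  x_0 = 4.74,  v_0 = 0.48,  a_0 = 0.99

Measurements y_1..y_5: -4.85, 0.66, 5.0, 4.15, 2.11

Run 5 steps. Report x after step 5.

x_post = 6.7692

step 1: x_pred=6.5152  r=-11.3652  x^+=3.7990  v^+=-0.9717  a^+=0.6849
step 2: x_pred=3.1106  r=-2.4506  x^+=2.5249  v^+=-0.5917  a^+=0.6192
step 3: x_pred=2.3241  r=2.6759  x^+=2.9637  v^+=1.0030  a^+=0.6910
step 4: x_pred=5.1846  r=-1.0346  x^+=4.9373  v^+=1.7541  a^+=0.6632
step 5: x_pred=8.2324  r=-6.1224  x^+=6.7692  v^+=1.1630  a^+=0.4989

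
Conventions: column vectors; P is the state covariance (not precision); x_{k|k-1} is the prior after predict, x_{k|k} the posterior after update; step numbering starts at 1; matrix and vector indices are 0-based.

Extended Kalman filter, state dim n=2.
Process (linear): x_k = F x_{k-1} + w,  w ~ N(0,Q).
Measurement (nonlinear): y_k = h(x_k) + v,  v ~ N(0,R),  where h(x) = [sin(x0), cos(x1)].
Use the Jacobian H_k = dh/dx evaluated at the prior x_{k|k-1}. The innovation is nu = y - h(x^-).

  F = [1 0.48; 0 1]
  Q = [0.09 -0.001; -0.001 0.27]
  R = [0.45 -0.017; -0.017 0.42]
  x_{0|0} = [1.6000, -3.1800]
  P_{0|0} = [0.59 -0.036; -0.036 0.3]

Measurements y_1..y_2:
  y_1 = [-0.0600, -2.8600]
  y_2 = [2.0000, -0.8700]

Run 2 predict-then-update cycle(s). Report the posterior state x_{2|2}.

step 1: x^-=[0.0736, -3.1800]  P^-=[0.7146 0.1070; 0.1070 0.5700]  H_jac=[0.9973 0.0000; 0.0000 -0.0384]  S=[1.1607 -0.0211; -0.0211 0.4208]  K=[0.6143 0.0210; 0.0911 -0.0474]  nu=[-0.1335, -1.8607]  x^+=[-0.0476, -3.1039]  P^+=[0.2768 0.0419; 0.0419 0.5592]
step 2: x^-=[-1.5374, -3.1039]  P^-=[0.5359 0.3093; 0.3093 0.8292]  H_jac=[0.0333 0.0000; 0.0000 0.0377]  S=[0.4506 -0.0166; -0.0166 0.4212]  K=[0.0407 0.0293; 0.0257 0.0752]  nu=[2.9994, 0.1293]  x^+=[-1.4114, -3.0172]  P^+=[0.5349 0.3080; 0.3080 0.8266]

x_post = [-1.4114, -3.0172]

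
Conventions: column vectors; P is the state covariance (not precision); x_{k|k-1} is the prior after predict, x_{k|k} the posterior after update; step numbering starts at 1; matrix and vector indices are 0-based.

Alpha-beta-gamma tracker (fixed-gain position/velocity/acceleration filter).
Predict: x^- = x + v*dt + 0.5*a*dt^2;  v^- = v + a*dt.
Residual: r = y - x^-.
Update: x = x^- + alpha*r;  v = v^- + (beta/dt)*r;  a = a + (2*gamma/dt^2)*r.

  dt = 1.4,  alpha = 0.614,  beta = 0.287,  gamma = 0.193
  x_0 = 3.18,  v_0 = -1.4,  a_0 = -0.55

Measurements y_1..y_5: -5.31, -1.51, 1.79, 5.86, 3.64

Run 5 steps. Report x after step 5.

x_post = 6.3972

step 1: x_pred=0.6810  r=-5.9910  x^+=-2.9975  v^+=-3.3982  a^+=-1.7299
step 2: x_pred=-9.4502  r=7.9402  x^+=-4.5749  v^+=-4.1922  a^+=-0.1661
step 3: x_pred=-10.6068  r=12.3968  x^+=-2.9952  v^+=-1.8835  a^+=2.2753
step 4: x_pred=-3.4023  r=9.2623  x^+=2.2848  v^+=3.2007  a^+=4.0994
step 5: x_pred=10.7831  r=-7.1431  x^+=6.3972  v^+=7.4755  a^+=2.6926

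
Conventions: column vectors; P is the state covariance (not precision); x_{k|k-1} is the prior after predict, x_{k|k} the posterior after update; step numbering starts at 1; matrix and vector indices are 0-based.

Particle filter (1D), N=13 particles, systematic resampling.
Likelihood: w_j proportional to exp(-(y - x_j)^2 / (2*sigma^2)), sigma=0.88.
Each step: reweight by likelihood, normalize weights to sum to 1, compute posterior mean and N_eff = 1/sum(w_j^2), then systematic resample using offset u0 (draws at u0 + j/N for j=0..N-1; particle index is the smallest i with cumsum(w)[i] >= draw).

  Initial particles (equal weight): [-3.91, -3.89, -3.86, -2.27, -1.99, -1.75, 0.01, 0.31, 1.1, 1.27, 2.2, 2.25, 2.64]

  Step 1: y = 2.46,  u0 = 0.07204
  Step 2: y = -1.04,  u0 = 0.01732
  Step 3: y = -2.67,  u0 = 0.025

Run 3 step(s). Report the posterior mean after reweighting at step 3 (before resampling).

step 1: w=[0.0000, 0.0000, 0.0000, 0.0000, 0.0000, 0.0000, 0.0056, 0.0137, 0.0822, 0.1088, 0.2599, 0.2639, 0.2659]  mean=2.1002  Neff=4.4119  idx=[8, 9, 10, 10, 10, 10, 11, 11, 11, 12, 12, 12, 12]
step 2: w=[0.5660, 0.3473, 0.0124, 0.0124, 0.0124, 0.0124, 0.0100, 0.0100, 0.0100, 0.0017, 0.0017, 0.0017, 0.0017]  mean=1.2589  Neff=2.2628  idx=[0, 0, 0, 0, 0, 0, 0, 0, 1, 1, 1, 1, 4]
step 3: w=[0.1029, 0.1029, 0.1029, 0.1029, 0.1029, 0.1029, 0.1029, 0.1029, 0.0441, 0.0441, 0.0441, 0.0441, 0.0002]  mean=1.1303  Neff=10.8106  idx=[0, 0, 1, 2, 3, 3, 4, 5, 6, 6, 7, 9, 10]

post_mean = 1.1303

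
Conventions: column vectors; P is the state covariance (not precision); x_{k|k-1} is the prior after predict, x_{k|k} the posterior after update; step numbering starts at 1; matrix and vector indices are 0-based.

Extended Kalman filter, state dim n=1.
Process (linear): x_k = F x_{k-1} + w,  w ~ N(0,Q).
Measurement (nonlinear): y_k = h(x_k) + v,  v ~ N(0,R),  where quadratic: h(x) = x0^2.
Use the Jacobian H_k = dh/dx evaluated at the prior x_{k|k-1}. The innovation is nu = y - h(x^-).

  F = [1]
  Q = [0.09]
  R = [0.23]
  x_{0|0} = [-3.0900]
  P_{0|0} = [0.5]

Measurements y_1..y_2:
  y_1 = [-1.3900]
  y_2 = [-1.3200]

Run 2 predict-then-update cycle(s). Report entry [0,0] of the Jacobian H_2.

step 1: x^-=[-3.0900]  P^-=[0.5900]  H_jac=[-6.1800]  S=[22.7635]  K=[-0.1602]  nu=[-10.9381]  x^+=[-1.3380]  P^+=[0.0060]
step 2: x^-=[-1.3380]  P^-=[0.0960]  H_jac=[-2.6759]  S=[0.9171]  K=[-0.2800]  nu=[-3.1101]  x^+=[-0.4672]  P^+=[0.0241]

H_jac[0,0] = -2.6759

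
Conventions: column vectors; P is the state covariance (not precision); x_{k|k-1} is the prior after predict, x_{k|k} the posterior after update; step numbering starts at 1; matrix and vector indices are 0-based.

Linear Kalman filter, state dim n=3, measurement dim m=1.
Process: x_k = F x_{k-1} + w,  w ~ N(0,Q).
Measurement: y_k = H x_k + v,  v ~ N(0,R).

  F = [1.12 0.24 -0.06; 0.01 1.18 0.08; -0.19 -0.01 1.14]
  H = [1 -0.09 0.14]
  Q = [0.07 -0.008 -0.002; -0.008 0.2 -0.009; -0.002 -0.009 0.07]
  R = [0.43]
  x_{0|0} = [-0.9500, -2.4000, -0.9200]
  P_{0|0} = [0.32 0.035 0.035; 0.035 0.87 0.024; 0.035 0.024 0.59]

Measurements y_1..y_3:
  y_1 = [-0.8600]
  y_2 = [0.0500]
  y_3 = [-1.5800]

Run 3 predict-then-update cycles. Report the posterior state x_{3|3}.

x_post = [-1.7031, -3.0528, -0.6900]

step 1: x^-=[-1.5848, -2.9151, -0.8443]  P^-=[0.5371 0.2874 -0.0629; 0.2874 1.4206 0.0582; -0.0629 0.0582 0.8328]  S=[0.9241]  K=[0.5437; 0.1814; 0.0525]  nu=[0.5806]  x^+=[-1.2691, -2.8098, -0.8138]  P^+=[0.2639 0.1962 -0.0892; 0.1962 1.3902 0.0494; -0.0892 0.0494 0.8303]
step 2: x^-=[-2.0469, -3.3933, -0.6585]  P^-=[0.6002 0.6340 -0.2308; 0.6340 2.1549 0.0726; -0.2308 0.0726 1.1970]  S=[0.8905]  K=[0.5736; 0.5055; -0.0784]  nu=[1.8837]  x^+=[-0.9664, -2.4410, -0.8061]  P^+=[0.3072 0.3757 -0.1908; 0.3757 1.9273 0.1079; -0.1908 0.1079 1.1915]
step 3: x^-=[-1.6199, -2.9546, -0.7110]  P^-=[0.7952 1.0105 -0.3910; 1.0105 2.9201 0.1378; -0.3910 0.1378 1.7114]  S=[0.9875]  K=[0.6577; 0.7766; -0.1659]  nu=[-0.1265]  x^+=[-1.7031, -3.0528, -0.6900]  P^+=[0.3680 0.5061 -0.2833; 0.5061 2.3245 0.2650; -0.2833 0.2650 1.6842]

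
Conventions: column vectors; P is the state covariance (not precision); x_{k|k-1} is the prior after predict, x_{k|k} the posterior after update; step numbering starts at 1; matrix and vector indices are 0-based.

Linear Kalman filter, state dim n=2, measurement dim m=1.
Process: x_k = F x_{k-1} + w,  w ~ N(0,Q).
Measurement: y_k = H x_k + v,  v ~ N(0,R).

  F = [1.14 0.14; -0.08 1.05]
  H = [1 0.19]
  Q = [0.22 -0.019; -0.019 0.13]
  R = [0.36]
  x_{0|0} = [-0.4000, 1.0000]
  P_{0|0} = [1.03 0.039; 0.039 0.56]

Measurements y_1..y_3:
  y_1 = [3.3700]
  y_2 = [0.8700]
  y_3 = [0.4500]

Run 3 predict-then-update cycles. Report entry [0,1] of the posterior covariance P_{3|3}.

step 1: x^-=[-0.3160, 1.0820]  P^-=[1.5820 0.0156; 0.0156 0.7474]  S=[1.9749]  K=[0.8025; 0.0798]  nu=[3.4804]  x^+=[2.4772, 1.3598]  P^+=[0.3100 -0.1109; -0.1109 0.7349]
step 2: x^-=[3.0144, 1.2296]  P^-=[0.6019 -0.0707; -0.0707 0.9608]  S=[0.9697]  K=[0.6068; 0.1153]  nu=[-2.3780]  x^+=[1.5713, 0.9554]  P^+=[0.2448 -0.1386; -0.1386 0.9479]
step 3: x^-=[1.9251, 0.8775]  P^-=[0.5125 -0.0663; -0.0663 1.1999]  S=[0.8906]  K=[0.5613; 0.1815]  nu=[-1.6418]  x^+=[1.0036, 0.5795]  P^+=[0.2319 -0.1571; -0.1571 1.1706]

P_post[0,1] = -0.1571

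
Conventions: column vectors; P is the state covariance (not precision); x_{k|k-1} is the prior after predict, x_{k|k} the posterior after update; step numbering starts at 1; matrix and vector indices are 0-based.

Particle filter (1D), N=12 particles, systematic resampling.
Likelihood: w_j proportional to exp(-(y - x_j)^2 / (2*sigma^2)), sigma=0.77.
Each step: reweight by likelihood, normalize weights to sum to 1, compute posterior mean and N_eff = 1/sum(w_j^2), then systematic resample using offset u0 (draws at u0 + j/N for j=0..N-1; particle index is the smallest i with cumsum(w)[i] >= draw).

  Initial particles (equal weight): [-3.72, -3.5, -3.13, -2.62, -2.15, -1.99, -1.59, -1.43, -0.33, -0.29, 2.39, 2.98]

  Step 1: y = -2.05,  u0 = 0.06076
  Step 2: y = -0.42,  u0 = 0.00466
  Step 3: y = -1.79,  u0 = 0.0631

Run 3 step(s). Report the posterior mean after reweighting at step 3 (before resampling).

post_mean = -1.6190

step 1: w=[0.0187, 0.0333, 0.0733, 0.1490, 0.1943, 0.1954, 0.1639, 0.1417, 0.0162, 0.0144, 0.0000, 0.0000]  mean=-2.0848  Neff=6.5637  idx=[2, 3, 3, 4, 4, 5, 5, 5, 6, 6, 7, 8]
step 2: w=[0.0008, 0.0064, 0.0064, 0.0306, 0.0306, 0.0478, 0.0478, 0.0478, 0.1204, 0.1204, 0.1616, 0.3794]  mean=-1.1923  Neff=4.8117  idx=[1, 5, 7, 8, 8, 9, 10, 10, 11, 11, 11, 11]
step 3: w=[0.0713, 0.1232, 0.1232, 0.1232, 0.1232, 0.1232, 0.1142, 0.1142, 0.0211, 0.0211, 0.0211, 0.0211]  mean=-1.6190  Neff=9.1903  idx=[0, 1, 2, 2, 3, 4, 4, 5, 6, 7, 7, 11]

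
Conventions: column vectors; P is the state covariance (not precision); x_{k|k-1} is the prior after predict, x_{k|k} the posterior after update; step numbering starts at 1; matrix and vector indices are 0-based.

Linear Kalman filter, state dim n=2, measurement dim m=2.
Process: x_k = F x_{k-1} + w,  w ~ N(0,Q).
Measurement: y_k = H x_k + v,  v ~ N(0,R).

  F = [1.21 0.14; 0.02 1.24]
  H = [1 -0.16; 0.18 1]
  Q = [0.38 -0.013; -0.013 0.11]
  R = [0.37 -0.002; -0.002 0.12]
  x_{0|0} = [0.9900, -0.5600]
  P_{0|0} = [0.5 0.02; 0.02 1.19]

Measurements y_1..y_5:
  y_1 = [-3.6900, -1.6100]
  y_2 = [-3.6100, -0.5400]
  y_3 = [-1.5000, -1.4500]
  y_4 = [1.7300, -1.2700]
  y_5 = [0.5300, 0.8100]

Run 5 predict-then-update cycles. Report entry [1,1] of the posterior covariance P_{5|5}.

step 1: x^-=[1.1195, -0.6746]  P^-=[1.1421 0.2357; 0.2357 1.9409]  S=[1.4864 0.1220; 0.1220 2.1828]  K=[0.7298 0.1614; -0.1255 0.9156]  nu=[-4.9174, -1.1369]  x^+=[-2.6526, -1.0986]  P^+=[0.2649 -0.0298; -0.0298 0.1155]
step 2: x^-=[-3.3635, -1.4153]  P^-=[0.7601 -0.0313; -0.0313 0.2862]  S=[1.1474 0.0586; 0.0586 0.4196]  K=[0.6586 0.1595; -0.1021 0.6830]  nu=[-0.4730, 1.4807]  x^+=[-3.4389, -0.3557]  P^+=[0.2393 -0.0253; -0.0253 0.0867]
step 3: x^-=[-4.2109, -0.5099]  P^-=[0.7235 -0.0301; -0.0301 0.2422]  S=[1.1094 0.0602; 0.0602 0.3748]  K=[0.6477 0.1630; -0.0972 0.6473]  nu=[2.6293, -0.1822]  x^+=[-2.5376, -0.8834]  P^+=[0.2355 -0.0241; -0.0241 0.0822]
step 4: x^-=[-3.1941, -1.1462]  P^-=[0.7182 -0.0293; -0.0293 0.2353]  S=[1.1036 0.0612; 0.0612 0.3680]  K=[0.6459 0.1643; -0.0962 0.6410]  nu=[4.7408, 0.4512]  x^+=[-0.0579, -1.3130]  P^+=[0.2348 -0.0238; -0.0238 0.0814]
step 5: x^-=[-0.2539, -1.6293]  P^-=[0.7174 -0.0290; -0.0290 0.2341]  S=[1.1026 0.0615; 0.0615 0.3669]  K=[0.6456 0.1646; -0.0960 0.6399]  nu=[0.5232, 2.4850]  x^+=[0.4930, -0.0894]  P^+=[0.2347 -0.0238; -0.0238 0.0813]

P_post[1,1] = 0.0813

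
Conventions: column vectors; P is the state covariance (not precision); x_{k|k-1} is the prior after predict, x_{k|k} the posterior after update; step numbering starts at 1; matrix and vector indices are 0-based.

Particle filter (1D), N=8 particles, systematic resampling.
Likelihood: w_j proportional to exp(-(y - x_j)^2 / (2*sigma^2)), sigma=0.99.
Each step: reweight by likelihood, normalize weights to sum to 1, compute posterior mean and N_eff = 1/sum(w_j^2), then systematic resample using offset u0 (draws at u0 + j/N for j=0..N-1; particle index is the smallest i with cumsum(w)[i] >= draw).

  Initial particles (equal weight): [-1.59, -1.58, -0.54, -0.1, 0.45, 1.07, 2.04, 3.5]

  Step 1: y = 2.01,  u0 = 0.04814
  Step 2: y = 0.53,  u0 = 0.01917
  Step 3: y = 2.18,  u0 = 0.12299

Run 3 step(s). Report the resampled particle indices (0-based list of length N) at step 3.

step 1: w=[0.0006, 0.0006, 0.0152, 0.0432, 0.1209, 0.2666, 0.4182, 0.1348]  mean=1.6503  Neff=3.5605  idx=[3, 4, 5, 5, 6, 6, 6, 7]
step 2: w=[0.1821, 0.2222, 0.1921, 0.1921, 0.0697, 0.0697, 0.0697, 0.0025]  mean=0.9279  Neff=5.8508  idx=[0, 0, 1, 1, 2, 3, 3, 5]
step 3: w=[0.0223, 0.0223, 0.0686, 0.0686, 0.1685, 0.1685, 0.1685, 0.3128]  mean=1.2362  Neff=5.1710  idx=[3, 4, 5, 5, 6, 7, 7, 7]

resampled_idx = [3, 4, 5, 5, 6, 7, 7, 7]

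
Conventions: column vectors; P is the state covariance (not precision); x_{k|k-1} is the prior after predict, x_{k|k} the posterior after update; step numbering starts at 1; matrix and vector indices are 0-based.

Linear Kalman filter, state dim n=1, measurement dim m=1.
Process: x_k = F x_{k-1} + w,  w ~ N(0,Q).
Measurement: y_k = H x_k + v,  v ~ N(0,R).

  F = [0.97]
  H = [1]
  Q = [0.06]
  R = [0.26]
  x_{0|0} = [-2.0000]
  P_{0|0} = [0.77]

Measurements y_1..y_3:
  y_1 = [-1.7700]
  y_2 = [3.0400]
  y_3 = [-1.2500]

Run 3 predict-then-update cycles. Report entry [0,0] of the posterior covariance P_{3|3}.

step 1: x^-=[-1.9400]  P^-=[0.7845]  S=[1.0445]  K=[0.7511]  nu=[0.1700]  x^+=[-1.8123]  P^+=[0.1953]
step 2: x^-=[-1.7579]  P^-=[0.2437]  S=[0.5037]  K=[0.4839]  nu=[4.7979]  x^+=[0.5636]  P^+=[0.1258]
step 3: x^-=[0.5467]  P^-=[0.1784]  S=[0.4384]  K=[0.4069]  nu=[-1.7967]  x^+=[-0.1844]  P^+=[0.1058]

P_post[0,0] = 0.1058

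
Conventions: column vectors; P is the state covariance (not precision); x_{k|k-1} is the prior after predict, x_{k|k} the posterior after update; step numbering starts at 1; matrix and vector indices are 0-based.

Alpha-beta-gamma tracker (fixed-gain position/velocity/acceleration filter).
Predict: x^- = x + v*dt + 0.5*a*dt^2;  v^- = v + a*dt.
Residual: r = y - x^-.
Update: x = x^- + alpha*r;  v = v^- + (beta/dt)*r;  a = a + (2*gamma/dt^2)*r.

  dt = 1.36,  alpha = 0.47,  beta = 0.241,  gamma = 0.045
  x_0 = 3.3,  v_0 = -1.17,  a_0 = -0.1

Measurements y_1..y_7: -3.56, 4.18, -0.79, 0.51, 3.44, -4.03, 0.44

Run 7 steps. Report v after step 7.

v_post = 0.6488

step 1: x_pred=1.6163  r=-5.1763  x^+=-0.8166  v^+=-2.2233  a^+=-0.3519
step 2: x_pred=-4.1656  r=8.3456  x^+=-0.2432  v^+=-1.2229  a^+=0.0542
step 3: x_pred=-1.8562  r=1.0662  x^+=-1.3551  v^+=-0.9603  a^+=0.1061
step 4: x_pred=-2.5629  r=3.0729  x^+=-1.1187  v^+=-0.2714  a^+=0.2556
step 5: x_pred=-1.2514  r=4.6914  x^+=0.9536  v^+=0.9076  a^+=0.4839
step 6: x_pred=2.6354  r=-6.6654  x^+=-0.4974  v^+=0.3845  a^+=0.1596
step 7: x_pred=0.1732  r=0.2668  x^+=0.2986  v^+=0.6488  a^+=0.1726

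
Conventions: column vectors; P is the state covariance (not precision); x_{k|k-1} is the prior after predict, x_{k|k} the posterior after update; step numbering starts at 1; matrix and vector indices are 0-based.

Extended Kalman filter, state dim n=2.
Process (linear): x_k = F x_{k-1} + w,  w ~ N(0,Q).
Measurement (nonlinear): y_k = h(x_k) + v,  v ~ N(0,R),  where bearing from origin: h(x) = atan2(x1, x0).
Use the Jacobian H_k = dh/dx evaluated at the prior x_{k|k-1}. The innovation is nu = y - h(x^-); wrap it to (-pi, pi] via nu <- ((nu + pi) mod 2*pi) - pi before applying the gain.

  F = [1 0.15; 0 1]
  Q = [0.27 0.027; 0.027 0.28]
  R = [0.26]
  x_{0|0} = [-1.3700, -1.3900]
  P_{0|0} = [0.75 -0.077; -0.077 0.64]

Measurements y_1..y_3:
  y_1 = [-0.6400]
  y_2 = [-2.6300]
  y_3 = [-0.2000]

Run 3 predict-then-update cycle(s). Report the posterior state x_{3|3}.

x_post = [-0.6840, -3.2317]

step 1: x^-=[-1.5785, -1.3900]  P^-=[1.0113 0.0460; 0.0460 0.9200]  H_jac=[0.3142 -0.3568]  S=[0.4667]  K=[0.6457; -0.6725]  nu=[1.7796]  x^+=[-0.4293, -2.5867]  P^+=[0.8167 0.2487; 0.2487 0.7090]
step 2: x^-=[-0.8173, -2.5867]  P^-=[1.1773 0.3820; 0.3820 0.9890]  H_jac=[0.3515 -0.1111]  S=[0.3878]  K=[0.9576; 0.0630]  nu=[-0.7532]  x^+=[-1.5385, -2.6342]  P^+=[0.8216 0.3586; 0.3586 0.9874]
step 3: x^-=[-1.9337, -2.6342]  P^-=[1.2214 0.5337; 0.5337 1.2674]  H_jac=[0.2467 -0.1811]  S=[0.3282]  K=[0.6236; -0.2981]  nu=[2.0040]  x^+=[-0.6840, -3.2317]  P^+=[1.0938 0.5947; 0.5947 1.2382]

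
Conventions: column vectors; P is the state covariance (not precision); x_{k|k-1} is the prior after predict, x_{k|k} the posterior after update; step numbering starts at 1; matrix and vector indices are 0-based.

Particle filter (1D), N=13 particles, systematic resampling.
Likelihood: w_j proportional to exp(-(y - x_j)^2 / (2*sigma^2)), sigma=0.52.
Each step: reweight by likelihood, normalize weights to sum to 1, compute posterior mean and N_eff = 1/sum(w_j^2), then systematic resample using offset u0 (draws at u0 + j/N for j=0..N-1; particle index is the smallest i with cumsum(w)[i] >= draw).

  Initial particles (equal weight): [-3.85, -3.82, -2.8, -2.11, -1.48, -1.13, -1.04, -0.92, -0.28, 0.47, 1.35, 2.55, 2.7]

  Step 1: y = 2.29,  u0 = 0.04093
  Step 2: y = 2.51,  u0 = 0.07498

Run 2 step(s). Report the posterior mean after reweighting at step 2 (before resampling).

post_mean = 2.6013

step 1: w=[0.0000, 0.0000, 0.0000, 0.0000, 0.0000, 0.0000, 0.0000, 0.0000, 0.0000, 0.0012, 0.1077, 0.4868, 0.4043]  mean=2.4789  Neff=2.4269  idx=[10, 11, 11, 11, 11, 11, 11, 11, 12, 12, 12, 12, 12]
step 2: w=[0.0071, 0.0849, 0.0849, 0.0849, 0.0849, 0.0849, 0.0849, 0.0849, 0.0797, 0.0797, 0.0797, 0.0797, 0.0797]  mean=2.6013  Neff=12.1523  idx=[1, 2, 3, 4, 5, 6, 7, 8, 9, 10, 11, 12, 12]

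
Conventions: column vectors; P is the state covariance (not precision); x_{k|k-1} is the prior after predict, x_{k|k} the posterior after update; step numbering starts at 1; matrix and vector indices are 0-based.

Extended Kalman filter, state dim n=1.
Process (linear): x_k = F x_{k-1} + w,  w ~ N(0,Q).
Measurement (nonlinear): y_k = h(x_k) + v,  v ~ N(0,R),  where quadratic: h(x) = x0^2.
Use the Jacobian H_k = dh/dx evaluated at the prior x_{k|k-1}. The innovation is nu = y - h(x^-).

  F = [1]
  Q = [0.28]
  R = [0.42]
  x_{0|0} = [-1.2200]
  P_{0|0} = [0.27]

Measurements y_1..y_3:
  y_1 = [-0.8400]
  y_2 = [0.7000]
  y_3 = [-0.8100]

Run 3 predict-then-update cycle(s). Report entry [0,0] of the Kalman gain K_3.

K[0,0] = -0.5299

step 1: x^-=[-1.2200]  P^-=[0.5500]  H_jac=[-2.4400]  S=[3.6945]  K=[-0.3632]  nu=[-2.3284]  x^+=[-0.3742]  P^+=[0.0625]
step 2: x^-=[-0.3742]  P^-=[0.3425]  H_jac=[-0.7484]  S=[0.6119]  K=[-0.4190]  nu=[0.5600]  x^+=[-0.6088]  P^+=[0.2351]
step 3: x^-=[-0.6088]  P^-=[0.5151]  H_jac=[-1.2177]  S=[1.1838]  K=[-0.5299]  nu=[-1.1807]  x^+=[0.0168]  P^+=[0.1828]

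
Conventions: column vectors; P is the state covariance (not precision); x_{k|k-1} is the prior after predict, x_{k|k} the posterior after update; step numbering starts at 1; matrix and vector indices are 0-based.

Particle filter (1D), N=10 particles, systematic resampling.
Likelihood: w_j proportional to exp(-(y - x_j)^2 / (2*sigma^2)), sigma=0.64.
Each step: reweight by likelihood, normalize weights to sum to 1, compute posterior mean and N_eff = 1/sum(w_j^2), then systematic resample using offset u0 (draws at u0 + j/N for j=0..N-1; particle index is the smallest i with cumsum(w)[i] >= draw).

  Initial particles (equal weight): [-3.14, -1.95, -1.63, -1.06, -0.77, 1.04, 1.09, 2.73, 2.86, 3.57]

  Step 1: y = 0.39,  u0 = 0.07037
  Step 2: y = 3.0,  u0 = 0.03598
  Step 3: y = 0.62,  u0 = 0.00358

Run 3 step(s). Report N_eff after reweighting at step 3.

N_eff = 9.9926

step 1: w=[0.0000, 0.0009, 0.0048, 0.0538, 0.1356, 0.4184, 0.3853, 0.0009, 0.0004, 0.0000]  mean=0.6876  Neff=2.9005  idx=[4, 4, 5, 5, 5, 5, 6, 6, 6, 6]
step 2: w=[0.0000, 0.0000, 0.1103, 0.1103, 0.1103, 0.1103, 0.1397, 0.1397, 0.1397, 0.1397]  mean=1.0679  Neff=7.8910  idx=[2, 3, 4, 5, 5, 6, 7, 8, 8, 9]
step 3: w=[0.1027, 0.1027, 0.1027, 0.1027, 0.1027, 0.0973, 0.0973, 0.0973, 0.0973, 0.0973]  mean=1.0643  Neff=9.9926  idx=[0, 1, 1, 2, 3, 4, 5, 6, 7, 9]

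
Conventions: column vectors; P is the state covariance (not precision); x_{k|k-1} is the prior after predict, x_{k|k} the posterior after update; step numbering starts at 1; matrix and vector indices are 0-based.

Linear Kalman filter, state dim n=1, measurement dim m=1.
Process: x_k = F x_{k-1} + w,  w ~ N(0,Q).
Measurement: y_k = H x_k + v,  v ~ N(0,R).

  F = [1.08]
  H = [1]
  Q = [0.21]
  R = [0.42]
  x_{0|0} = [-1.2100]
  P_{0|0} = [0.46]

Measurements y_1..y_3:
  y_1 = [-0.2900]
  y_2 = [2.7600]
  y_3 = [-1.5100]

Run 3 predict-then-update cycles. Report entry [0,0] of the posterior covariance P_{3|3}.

P_post[0,0] = 0.2244

step 1: x^-=[-1.3068]  P^-=[0.7465]  S=[1.1665]  K=[0.6400]  nu=[1.0168]  x^+=[-0.6561]  P^+=[0.2688]
step 2: x^-=[-0.7086]  P^-=[0.5235]  S=[0.9435]  K=[0.5549]  nu=[3.4686]  x^+=[1.2160]  P^+=[0.2330]
step 3: x^-=[1.3133]  P^-=[0.4818]  S=[0.9018]  K=[0.5343]  nu=[-2.8233]  x^+=[-0.1951]  P^+=[0.2244]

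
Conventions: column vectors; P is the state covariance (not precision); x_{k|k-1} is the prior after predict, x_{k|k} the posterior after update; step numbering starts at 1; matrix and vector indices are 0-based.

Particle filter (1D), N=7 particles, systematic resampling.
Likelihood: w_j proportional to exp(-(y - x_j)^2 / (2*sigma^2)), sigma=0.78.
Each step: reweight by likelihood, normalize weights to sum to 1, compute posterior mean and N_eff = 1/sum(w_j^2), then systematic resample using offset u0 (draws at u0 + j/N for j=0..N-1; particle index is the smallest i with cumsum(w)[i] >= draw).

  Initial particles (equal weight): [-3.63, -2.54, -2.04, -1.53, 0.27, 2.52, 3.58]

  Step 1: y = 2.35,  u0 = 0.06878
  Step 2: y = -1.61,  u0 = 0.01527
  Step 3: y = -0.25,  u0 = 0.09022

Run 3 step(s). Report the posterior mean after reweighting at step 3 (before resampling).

step 1: w=[0.0000, 0.0000, 0.0000, 0.0000, 0.0221, 0.7549, 0.2230]  mean=2.7066  Neff=1.6125  idx=[5, 5, 5, 5, 5, 6, 6]
step 2: w=[0.2000, 0.2000, 0.2000, 0.2000, 0.2000, 0.0001, 0.0001]  mean=2.5201  Neff=5.0012  idx=[0, 0, 1, 2, 2, 3, 4]
step 3: w=[0.1429, 0.1429, 0.1429, 0.1429, 0.1429, 0.1429, 0.1429]  mean=2.5200  Neff=7.0000  idx=[0, 1, 2, 3, 4, 5, 6]

post_mean = 2.5200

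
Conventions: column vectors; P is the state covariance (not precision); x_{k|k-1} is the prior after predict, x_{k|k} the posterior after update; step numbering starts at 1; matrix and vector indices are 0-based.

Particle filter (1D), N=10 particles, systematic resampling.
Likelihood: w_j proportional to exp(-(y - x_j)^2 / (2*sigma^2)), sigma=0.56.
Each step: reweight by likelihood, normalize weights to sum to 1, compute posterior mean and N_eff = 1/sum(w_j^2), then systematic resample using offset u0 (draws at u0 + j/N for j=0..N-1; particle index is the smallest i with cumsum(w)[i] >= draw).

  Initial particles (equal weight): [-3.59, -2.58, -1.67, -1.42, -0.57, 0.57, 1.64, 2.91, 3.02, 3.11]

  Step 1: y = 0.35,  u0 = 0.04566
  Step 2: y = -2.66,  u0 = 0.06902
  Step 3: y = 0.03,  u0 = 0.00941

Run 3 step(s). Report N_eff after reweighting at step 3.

N_eff = 10.0000

step 1: w=[0.0000, 0.0000, 0.0012, 0.0054, 0.2052, 0.7325, 0.0557, 0.0000, 0.0000, 0.0000]  mean=0.3824  Neff=1.7189  idx=[4, 4, 5, 5, 5, 5, 5, 5, 5, 6]
step 2: w=[0.4999, 0.4999, 0.0000, 0.0000, 0.0000, 0.0000, 0.0000, 0.0000, 0.0000, 0.0000]  mean=-0.5697  Neff=2.0009  idx=[0, 0, 0, 0, 0, 1, 1, 1, 1, 1]
step 3: w=[0.1000, 0.1000, 0.1000, 0.1000, 0.1000, 0.1000, 0.1000, 0.1000, 0.1000, 0.1000]  mean=-0.5700  Neff=10.0000  idx=[0, 1, 2, 3, 4, 5, 6, 7, 8, 9]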